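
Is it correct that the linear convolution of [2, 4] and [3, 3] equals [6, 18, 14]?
Recompute linear convolution of [2, 4] and [3, 3]: y[0] = 2×3 = 6; y[1] = 2×3 + 4×3 = 18; y[2] = 4×3 = 12 → [6, 18, 12]. Compare to given [6, 18, 14]: they differ at index 2: given 14, correct 12, so answer: No

No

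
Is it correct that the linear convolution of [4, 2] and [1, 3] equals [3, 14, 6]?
Recompute linear convolution of [4, 2] and [1, 3]: y[0] = 4×1 = 4; y[1] = 4×3 + 2×1 = 14; y[2] = 2×3 = 6 → [4, 14, 6]. Compare to given [3, 14, 6]: they differ at index 0: given 3, correct 4, so answer: No

No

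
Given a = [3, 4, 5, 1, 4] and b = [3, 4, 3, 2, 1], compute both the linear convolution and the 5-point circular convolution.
Linear: y_lin[0] = 3×3 = 9; y_lin[1] = 3×4 + 4×3 = 24; y_lin[2] = 3×3 + 4×4 + 5×3 = 40; y_lin[3] = 3×2 + 4×3 + 5×4 + 1×3 = 41; y_lin[4] = 3×1 + 4×2 + 5×3 + 1×4 + 4×3 = 42; y_lin[5] = 4×1 + 5×2 + 1×3 + 4×4 = 33; y_lin[6] = 5×1 + 1×2 + 4×3 = 19; y_lin[7] = 1×1 + 4×2 = 9; y_lin[8] = 4×1 = 4 → [9, 24, 40, 41, 42, 33, 19, 9, 4]. Circular (length 5): y[0] = 3×3 + 4×1 + 5×2 + 1×3 + 4×4 = 42; y[1] = 3×4 + 4×3 + 5×1 + 1×2 + 4×3 = 43; y[2] = 3×3 + 4×4 + 5×3 + 1×1 + 4×2 = 49; y[3] = 3×2 + 4×3 + 5×4 + 1×3 + 4×1 = 45; y[4] = 3×1 + 4×2 + 5×3 + 1×4 + 4×3 = 42 → [42, 43, 49, 45, 42]

Linear: [9, 24, 40, 41, 42, 33, 19, 9, 4], Circular: [42, 43, 49, 45, 42]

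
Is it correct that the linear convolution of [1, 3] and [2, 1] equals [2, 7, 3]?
Recompute linear convolution of [1, 3] and [2, 1]: y[0] = 1×2 = 2; y[1] = 1×1 + 3×2 = 7; y[2] = 3×1 = 3 → [2, 7, 3]. Given [2, 7, 3] matches, so answer: Yes

Yes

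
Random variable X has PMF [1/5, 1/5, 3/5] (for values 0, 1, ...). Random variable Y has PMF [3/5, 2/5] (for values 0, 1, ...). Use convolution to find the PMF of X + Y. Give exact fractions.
P(X+Y=k) = Σ_i P(X=i)·P(Y=k-i) — a convolution of [1/5, 1/5, 3/5] and [3/5, 2/5]. P(X+Y=0) = (1/5)×(3/5) = 3/25; P(X+Y=1) = (1/5)×(2/5) + (1/5)×(3/5) = 2/25 + 3/25 = 1/5; P(X+Y=2) = (1/5)×(2/5) + (3/5)×(3/5) = 2/25 + 9/25 = 11/25; P(X+Y=3) = (3/5)×(2/5) = 6/25. PMF: [3/25, 1/5, 11/25, 6/25] (sums to 1 ✓)

[3/25, 1/5, 11/25, 6/25]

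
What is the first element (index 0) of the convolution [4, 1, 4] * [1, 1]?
Use y[k] = Σ_i a[i]·b[k-i] at k=0. y[0] = 4×1 = 4

4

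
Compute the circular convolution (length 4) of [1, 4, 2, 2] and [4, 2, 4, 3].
Use y[k] = Σ_j a[j]·b[(k-j) mod 4]. y[0] = 1×4 + 4×3 + 2×4 + 2×2 = 28; y[1] = 1×2 + 4×4 + 2×3 + 2×4 = 32; y[2] = 1×4 + 4×2 + 2×4 + 2×3 = 26; y[3] = 1×3 + 4×4 + 2×2 + 2×4 = 31. Result: [28, 32, 26, 31]

[28, 32, 26, 31]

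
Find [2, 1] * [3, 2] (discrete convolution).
y[0] = 2×3 = 6; y[1] = 2×2 + 1×3 = 7; y[2] = 1×2 = 2

[6, 7, 2]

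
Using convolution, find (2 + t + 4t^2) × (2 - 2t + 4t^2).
Ascending coefficients: a = [2, 1, 4], b = [2, -2, 4]. c[0] = 2×2 = 4; c[1] = 2×-2 + 1×2 = -2; c[2] = 2×4 + 1×-2 + 4×2 = 14; c[3] = 1×4 + 4×-2 = -4; c[4] = 4×4 = 16. Result coefficients: [4, -2, 14, -4, 16] → 4 - 2t + 14t^2 - 4t^3 + 16t^4

4 - 2t + 14t^2 - 4t^3 + 16t^4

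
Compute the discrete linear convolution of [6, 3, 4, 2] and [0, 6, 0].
y[0] = 6×0 = 0; y[1] = 6×6 + 3×0 = 36; y[2] = 6×0 + 3×6 + 4×0 = 18; y[3] = 3×0 + 4×6 + 2×0 = 24; y[4] = 4×0 + 2×6 = 12; y[5] = 2×0 = 0

[0, 36, 18, 24, 12, 0]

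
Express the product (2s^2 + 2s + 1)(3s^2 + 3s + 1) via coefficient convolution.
Ascending coefficients: a = [1, 2, 2], b = [1, 3, 3]. c[0] = 1×1 = 1; c[1] = 1×3 + 2×1 = 5; c[2] = 1×3 + 2×3 + 2×1 = 11; c[3] = 2×3 + 2×3 = 12; c[4] = 2×3 = 6. Result coefficients: [1, 5, 11, 12, 6] → 6s^4 + 12s^3 + 11s^2 + 5s + 1

6s^4 + 12s^3 + 11s^2 + 5s + 1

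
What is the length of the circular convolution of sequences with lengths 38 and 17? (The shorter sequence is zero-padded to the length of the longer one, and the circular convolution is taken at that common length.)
Circular convolution (zero-padding the shorter input) has length max(m, n) = max(38, 17) = 38

38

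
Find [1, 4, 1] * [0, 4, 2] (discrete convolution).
y[0] = 1×0 = 0; y[1] = 1×4 + 4×0 = 4; y[2] = 1×2 + 4×4 + 1×0 = 18; y[3] = 4×2 + 1×4 = 12; y[4] = 1×2 = 2

[0, 4, 18, 12, 2]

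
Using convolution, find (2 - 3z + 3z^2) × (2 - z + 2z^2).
Ascending coefficients: a = [2, -3, 3], b = [2, -1, 2]. c[0] = 2×2 = 4; c[1] = 2×-1 + -3×2 = -8; c[2] = 2×2 + -3×-1 + 3×2 = 13; c[3] = -3×2 + 3×-1 = -9; c[4] = 3×2 = 6. Result coefficients: [4, -8, 13, -9, 6] → 4 - 8z + 13z^2 - 9z^3 + 6z^4

4 - 8z + 13z^2 - 9z^3 + 6z^4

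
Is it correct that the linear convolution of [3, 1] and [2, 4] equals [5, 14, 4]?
Recompute linear convolution of [3, 1] and [2, 4]: y[0] = 3×2 = 6; y[1] = 3×4 + 1×2 = 14; y[2] = 1×4 = 4 → [6, 14, 4]. Compare to given [5, 14, 4]: they differ at index 0: given 5, correct 6, so answer: No

No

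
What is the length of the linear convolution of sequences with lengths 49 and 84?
Linear/full convolution length: m + n - 1 = 49 + 84 - 1 = 132

132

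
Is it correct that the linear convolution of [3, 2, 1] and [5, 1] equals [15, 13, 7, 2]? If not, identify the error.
Recompute linear convolution of [3, 2, 1] and [5, 1]: y[0] = 3×5 = 15; y[1] = 3×1 + 2×5 = 13; y[2] = 2×1 + 1×5 = 7; y[3] = 1×1 = 1 → [15, 13, 7, 1]. Compare to given [15, 13, 7, 2]: they differ at index 3: given 2, correct 1, so answer: No

No. Error at index 3: given 2, correct 1.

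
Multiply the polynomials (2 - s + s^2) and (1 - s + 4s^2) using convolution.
Ascending coefficients: a = [2, -1, 1], b = [1, -1, 4]. c[0] = 2×1 = 2; c[1] = 2×-1 + -1×1 = -3; c[2] = 2×4 + -1×-1 + 1×1 = 10; c[3] = -1×4 + 1×-1 = -5; c[4] = 1×4 = 4. Result coefficients: [2, -3, 10, -5, 4] → 2 - 3s + 10s^2 - 5s^3 + 4s^4

2 - 3s + 10s^2 - 5s^3 + 4s^4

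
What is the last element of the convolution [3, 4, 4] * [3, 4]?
Use y[k] = Σ_i a[i]·b[k-i] at k=3. y[3] = 4×4 = 16

16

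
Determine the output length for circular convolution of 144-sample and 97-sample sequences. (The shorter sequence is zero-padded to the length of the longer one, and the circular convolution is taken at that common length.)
Circular convolution (zero-padding the shorter input) has length max(m, n) = max(144, 97) = 144

144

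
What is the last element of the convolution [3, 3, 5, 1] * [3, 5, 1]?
Use y[k] = Σ_i a[i]·b[k-i] at k=5. y[5] = 1×1 = 1

1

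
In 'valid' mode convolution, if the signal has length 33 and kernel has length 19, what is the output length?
'Valid' mode counts only positions where the kernel fully overlaps the signal: m - n + 1 = 33 - 19 + 1 = 15

15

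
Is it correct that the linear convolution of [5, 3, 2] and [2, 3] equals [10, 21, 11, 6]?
Recompute linear convolution of [5, 3, 2] and [2, 3]: y[0] = 5×2 = 10; y[1] = 5×3 + 3×2 = 21; y[2] = 3×3 + 2×2 = 13; y[3] = 2×3 = 6 → [10, 21, 13, 6]. Compare to given [10, 21, 11, 6]: they differ at index 2: given 11, correct 13, so answer: No

No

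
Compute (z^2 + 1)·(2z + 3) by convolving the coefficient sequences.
Ascending coefficients: a = [1, 0, 1], b = [3, 2]. c[0] = 1×3 = 3; c[1] = 1×2 + 0×3 = 2; c[2] = 0×2 + 1×3 = 3; c[3] = 1×2 = 2. Result coefficients: [3, 2, 3, 2] → 2z^3 + 3z^2 + 2z + 3

2z^3 + 3z^2 + 2z + 3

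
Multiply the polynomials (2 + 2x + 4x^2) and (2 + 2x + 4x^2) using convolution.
Ascending coefficients: a = [2, 2, 4], b = [2, 2, 4]. c[0] = 2×2 = 4; c[1] = 2×2 + 2×2 = 8; c[2] = 2×4 + 2×2 + 4×2 = 20; c[3] = 2×4 + 4×2 = 16; c[4] = 4×4 = 16. Result coefficients: [4, 8, 20, 16, 16] → 4 + 8x + 20x^2 + 16x^3 + 16x^4

4 + 8x + 20x^2 + 16x^3 + 16x^4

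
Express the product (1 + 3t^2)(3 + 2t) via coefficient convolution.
Ascending coefficients: a = [1, 0, 3], b = [3, 2]. c[0] = 1×3 = 3; c[1] = 1×2 + 0×3 = 2; c[2] = 0×2 + 3×3 = 9; c[3] = 3×2 = 6. Result coefficients: [3, 2, 9, 6] → 3 + 2t + 9t^2 + 6t^3

3 + 2t + 9t^2 + 6t^3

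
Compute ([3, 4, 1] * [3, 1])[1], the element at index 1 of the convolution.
Use y[k] = Σ_i a[i]·b[k-i] at k=1. y[1] = 3×1 + 4×3 = 15

15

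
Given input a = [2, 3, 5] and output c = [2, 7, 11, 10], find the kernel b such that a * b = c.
Output length 4 = len(a) + len(b) - 1 ⇒ len(b) = 2. Solve b forward using b[k] = (c[k] - Σ_{i≥1} a[i]·b[k-i]) / a[0]: b[0] = c[0] / a[0] = 2 / 2 = 1; b[1] = (c[1] - 3×1) / a[0] = (7 - 3×1) / 2 = 2. So b = [1, 2]. Forward-check [2, 3, 5] * [1, 2]: c[0] = 2×1 = 2; c[1] = 2×2 + 3×1 = 7; c[2] = 3×2 + 5×1 = 11; c[3] = 5×2 = 10 → [2, 7, 11, 10] ✓

[1, 2]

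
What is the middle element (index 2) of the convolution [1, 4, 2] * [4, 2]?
Use y[k] = Σ_i a[i]·b[k-i] at k=2. y[2] = 4×2 + 2×4 = 16

16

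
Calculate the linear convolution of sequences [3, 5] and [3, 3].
y[0] = 3×3 = 9; y[1] = 3×3 + 5×3 = 24; y[2] = 5×3 = 15

[9, 24, 15]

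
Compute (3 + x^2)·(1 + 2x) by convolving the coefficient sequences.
Ascending coefficients: a = [3, 0, 1], b = [1, 2]. c[0] = 3×1 = 3; c[1] = 3×2 + 0×1 = 6; c[2] = 0×2 + 1×1 = 1; c[3] = 1×2 = 2. Result coefficients: [3, 6, 1, 2] → 3 + 6x + x^2 + 2x^3

3 + 6x + x^2 + 2x^3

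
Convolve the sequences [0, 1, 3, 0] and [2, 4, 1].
y[0] = 0×2 = 0; y[1] = 0×4 + 1×2 = 2; y[2] = 0×1 + 1×4 + 3×2 = 10; y[3] = 1×1 + 3×4 + 0×2 = 13; y[4] = 3×1 + 0×4 = 3; y[5] = 0×1 = 0

[0, 2, 10, 13, 3, 0]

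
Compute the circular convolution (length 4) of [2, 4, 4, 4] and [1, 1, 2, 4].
Use y[k] = Σ_j u[j]·v[(k-j) mod 4]. y[0] = 2×1 + 4×4 + 4×2 + 4×1 = 30; y[1] = 2×1 + 4×1 + 4×4 + 4×2 = 30; y[2] = 2×2 + 4×1 + 4×1 + 4×4 = 28; y[3] = 2×4 + 4×2 + 4×1 + 4×1 = 24. Result: [30, 30, 28, 24]

[30, 30, 28, 24]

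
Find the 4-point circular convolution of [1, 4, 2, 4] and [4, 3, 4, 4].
Use y[k] = Σ_j u[j]·v[(k-j) mod 4]. y[0] = 1×4 + 4×4 + 2×4 + 4×3 = 40; y[1] = 1×3 + 4×4 + 2×4 + 4×4 = 43; y[2] = 1×4 + 4×3 + 2×4 + 4×4 = 40; y[3] = 1×4 + 4×4 + 2×3 + 4×4 = 42. Result: [40, 43, 40, 42]

[40, 43, 40, 42]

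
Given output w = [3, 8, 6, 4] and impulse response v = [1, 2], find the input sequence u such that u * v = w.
Deconvolve w=[3, 8, 6, 4] by v=[1, 2]. Since v[0]=1, solve forward: u[0] = w[0] / 1 = 3; u[1] = (w[1] - 3×2) / 1 = 2; u[2] = (w[2] - 2×2) / 1 = 2. So u = [3, 2, 2]. Check by forward convolution: w[0] = 3×1 = 3; w[1] = 3×2 + 2×1 = 8; w[2] = 2×2 + 2×1 = 6; w[3] = 2×2 = 4

[3, 2, 2]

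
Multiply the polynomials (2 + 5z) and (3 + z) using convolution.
Ascending coefficients: a = [2, 5], b = [3, 1]. c[0] = 2×3 = 6; c[1] = 2×1 + 5×3 = 17; c[2] = 5×1 = 5. Result coefficients: [6, 17, 5] → 6 + 17z + 5z^2

6 + 17z + 5z^2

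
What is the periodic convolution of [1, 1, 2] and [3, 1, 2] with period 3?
Use y[k] = Σ_j u[j]·v[(k-j) mod 3]. y[0] = 1×3 + 1×2 + 2×1 = 7; y[1] = 1×1 + 1×3 + 2×2 = 8; y[2] = 1×2 + 1×1 + 2×3 = 9. Result: [7, 8, 9]

[7, 8, 9]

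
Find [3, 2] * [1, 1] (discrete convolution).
y[0] = 3×1 = 3; y[1] = 3×1 + 2×1 = 5; y[2] = 2×1 = 2

[3, 5, 2]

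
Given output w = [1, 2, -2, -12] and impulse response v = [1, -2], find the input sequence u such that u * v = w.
Deconvolve w=[1, 2, -2, -12] by v=[1, -2]. Since v[0]=1, solve forward: u[0] = w[0] / 1 = 1; u[1] = (w[1] - 1×-2) / 1 = 4; u[2] = (w[2] - 4×-2) / 1 = 6. So u = [1, 4, 6]. Check by forward convolution: w[0] = 1×1 = 1; w[1] = 1×-2 + 4×1 = 2; w[2] = 4×-2 + 6×1 = -2; w[3] = 6×-2 = -12

[1, 4, 6]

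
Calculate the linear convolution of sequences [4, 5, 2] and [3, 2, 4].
y[0] = 4×3 = 12; y[1] = 4×2 + 5×3 = 23; y[2] = 4×4 + 5×2 + 2×3 = 32; y[3] = 5×4 + 2×2 = 24; y[4] = 2×4 = 8

[12, 23, 32, 24, 8]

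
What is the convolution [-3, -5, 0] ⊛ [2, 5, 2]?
y[0] = -3×2 = -6; y[1] = -3×5 + -5×2 = -25; y[2] = -3×2 + -5×5 + 0×2 = -31; y[3] = -5×2 + 0×5 = -10; y[4] = 0×2 = 0

[-6, -25, -31, -10, 0]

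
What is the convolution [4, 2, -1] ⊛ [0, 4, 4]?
y[0] = 4×0 = 0; y[1] = 4×4 + 2×0 = 16; y[2] = 4×4 + 2×4 + -1×0 = 24; y[3] = 2×4 + -1×4 = 4; y[4] = -1×4 = -4

[0, 16, 24, 4, -4]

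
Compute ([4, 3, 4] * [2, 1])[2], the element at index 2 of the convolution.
Use y[k] = Σ_i a[i]·b[k-i] at k=2. y[2] = 3×1 + 4×2 = 11

11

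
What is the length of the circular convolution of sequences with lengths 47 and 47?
Circular convolution (zero-padding the shorter input) has length max(m, n) = max(47, 47) = 47

47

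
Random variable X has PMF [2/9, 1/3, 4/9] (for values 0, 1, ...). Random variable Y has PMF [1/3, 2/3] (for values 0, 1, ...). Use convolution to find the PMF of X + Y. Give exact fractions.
P(X+Y=k) = Σ_i P(X=i)·P(Y=k-i) — a convolution of [2/9, 1/3, 4/9] and [1/3, 2/3]. P(X+Y=0) = (2/9)×(1/3) = 2/27; P(X+Y=1) = (2/9)×(2/3) + (1/3)×(1/3) = 4/27 + 1/9 = 7/27; P(X+Y=2) = (1/3)×(2/3) + (4/9)×(1/3) = 2/9 + 4/27 = 10/27; P(X+Y=3) = (4/9)×(2/3) = 8/27. PMF: [2/27, 7/27, 10/27, 8/27] (sums to 1 ✓)

[2/27, 7/27, 10/27, 8/27]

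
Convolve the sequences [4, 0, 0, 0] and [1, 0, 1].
y[0] = 4×1 = 4; y[1] = 4×0 + 0×1 = 0; y[2] = 4×1 + 0×0 + 0×1 = 4; y[3] = 0×1 + 0×0 + 0×1 = 0; y[4] = 0×1 + 0×0 = 0; y[5] = 0×1 = 0

[4, 0, 4, 0, 0, 0]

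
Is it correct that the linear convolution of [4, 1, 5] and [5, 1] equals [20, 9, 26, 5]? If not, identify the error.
Recompute linear convolution of [4, 1, 5] and [5, 1]: y[0] = 4×5 = 20; y[1] = 4×1 + 1×5 = 9; y[2] = 1×1 + 5×5 = 26; y[3] = 5×1 = 5 → [20, 9, 26, 5]. Given [20, 9, 26, 5] matches, so answer: Yes

Yes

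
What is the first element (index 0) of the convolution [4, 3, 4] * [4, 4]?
Use y[k] = Σ_i a[i]·b[k-i] at k=0. y[0] = 4×4 = 16

16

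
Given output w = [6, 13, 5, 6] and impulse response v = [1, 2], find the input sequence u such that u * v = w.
Deconvolve w=[6, 13, 5, 6] by v=[1, 2]. Since v[0]=1, solve forward: u[0] = w[0] / 1 = 6; u[1] = (w[1] - 6×2) / 1 = 1; u[2] = (w[2] - 1×2) / 1 = 3. So u = [6, 1, 3]. Check by forward convolution: w[0] = 6×1 = 6; w[1] = 6×2 + 1×1 = 13; w[2] = 1×2 + 3×1 = 5; w[3] = 3×2 = 6

[6, 1, 3]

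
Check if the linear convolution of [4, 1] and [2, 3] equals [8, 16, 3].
Recompute linear convolution of [4, 1] and [2, 3]: y[0] = 4×2 = 8; y[1] = 4×3 + 1×2 = 14; y[2] = 1×3 = 3 → [8, 14, 3]. Compare to given [8, 16, 3]: they differ at index 1: given 16, correct 14, so answer: No

No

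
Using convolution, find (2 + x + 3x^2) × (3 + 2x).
Ascending coefficients: a = [2, 1, 3], b = [3, 2]. c[0] = 2×3 = 6; c[1] = 2×2 + 1×3 = 7; c[2] = 1×2 + 3×3 = 11; c[3] = 3×2 = 6. Result coefficients: [6, 7, 11, 6] → 6 + 7x + 11x^2 + 6x^3

6 + 7x + 11x^2 + 6x^3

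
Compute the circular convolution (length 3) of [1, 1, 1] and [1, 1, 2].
Use y[k] = Σ_j x[j]·h[(k-j) mod 3]. y[0] = 1×1 + 1×2 + 1×1 = 4; y[1] = 1×1 + 1×1 + 1×2 = 4; y[2] = 1×2 + 1×1 + 1×1 = 4. Result: [4, 4, 4]

[4, 4, 4]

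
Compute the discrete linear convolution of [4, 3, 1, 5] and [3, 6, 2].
y[0] = 4×3 = 12; y[1] = 4×6 + 3×3 = 33; y[2] = 4×2 + 3×6 + 1×3 = 29; y[3] = 3×2 + 1×6 + 5×3 = 27; y[4] = 1×2 + 5×6 = 32; y[5] = 5×2 = 10

[12, 33, 29, 27, 32, 10]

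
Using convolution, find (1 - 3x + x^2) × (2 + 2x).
Ascending coefficients: a = [1, -3, 1], b = [2, 2]. c[0] = 1×2 = 2; c[1] = 1×2 + -3×2 = -4; c[2] = -3×2 + 1×2 = -4; c[3] = 1×2 = 2. Result coefficients: [2, -4, -4, 2] → 2 - 4x - 4x^2 + 2x^3

2 - 4x - 4x^2 + 2x^3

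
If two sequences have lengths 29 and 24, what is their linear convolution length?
Linear/full convolution length: m + n - 1 = 29 + 24 - 1 = 52

52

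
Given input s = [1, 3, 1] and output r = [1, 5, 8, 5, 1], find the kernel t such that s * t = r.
Output length 5 = len(s) + len(t) - 1 ⇒ len(t) = 3. Solve t forward using t[k] = (r[k] - Σ_{i≥1} s[i]·t[k-i]) / s[0]: t[0] = r[0] / s[0] = 1 / 1 = 1; t[1] = (r[1] - 3×1) / s[0] = (5 - 3×1) / 1 = 2; t[2] = (r[2] - 3×2 - 1×1) / s[0] = (8 - 3×2 - 1×1) / 1 = 1. So t = [1, 2, 1]. Forward-check [1, 3, 1] * [1, 2, 1]: r[0] = 1×1 = 1; r[1] = 1×2 + 3×1 = 5; r[2] = 1×1 + 3×2 + 1×1 = 8; r[3] = 3×1 + 1×2 = 5; r[4] = 1×1 = 1 → [1, 5, 8, 5, 1] ✓

[1, 2, 1]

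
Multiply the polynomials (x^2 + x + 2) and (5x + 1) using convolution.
Ascending coefficients: a = [2, 1, 1], b = [1, 5]. c[0] = 2×1 = 2; c[1] = 2×5 + 1×1 = 11; c[2] = 1×5 + 1×1 = 6; c[3] = 1×5 = 5. Result coefficients: [2, 11, 6, 5] → 5x^3 + 6x^2 + 11x + 2

5x^3 + 6x^2 + 11x + 2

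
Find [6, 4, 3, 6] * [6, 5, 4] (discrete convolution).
y[0] = 6×6 = 36; y[1] = 6×5 + 4×6 = 54; y[2] = 6×4 + 4×5 + 3×6 = 62; y[3] = 4×4 + 3×5 + 6×6 = 67; y[4] = 3×4 + 6×5 = 42; y[5] = 6×4 = 24

[36, 54, 62, 67, 42, 24]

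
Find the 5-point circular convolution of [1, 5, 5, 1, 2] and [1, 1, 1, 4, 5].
Use y[k] = Σ_j u[j]·v[(k-j) mod 5]. y[0] = 1×1 + 5×5 + 5×4 + 1×1 + 2×1 = 49; y[1] = 1×1 + 5×1 + 5×5 + 1×4 + 2×1 = 37; y[2] = 1×1 + 5×1 + 5×1 + 1×5 + 2×4 = 24; y[3] = 1×4 + 5×1 + 5×1 + 1×1 + 2×5 = 25; y[4] = 1×5 + 5×4 + 5×1 + 1×1 + 2×1 = 33. Result: [49, 37, 24, 25, 33]

[49, 37, 24, 25, 33]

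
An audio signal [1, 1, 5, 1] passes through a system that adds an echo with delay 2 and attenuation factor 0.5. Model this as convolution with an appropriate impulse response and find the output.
Direct-path + delayed-attenuated-path model → impulse response h = [1, 0, 0.5] (1 at lag 0, 0.5 at lag 2). Output y[n] = x[n] + 0.5·x[n - 2] (with x[n] = 0 outside 0..3): y[0] = 1 + 0.5×0 = 1; y[1] = 1 + 0.5×0 = 1; y[2] = 5 + 0.5×1 = 5.5; y[3] = 1 + 0.5×1 = 1.5; y[4] = 0 + 0.5×5 = 2.5; y[5] = 0 + 0.5×1 = 0.5. So y = [1, 1, 5.5, 1.5, 2.5, 0.5]

[1, 1, 5.5, 1.5, 2.5, 0.5]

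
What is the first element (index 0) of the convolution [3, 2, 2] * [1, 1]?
Use y[k] = Σ_i a[i]·b[k-i] at k=0. y[0] = 3×1 = 3

3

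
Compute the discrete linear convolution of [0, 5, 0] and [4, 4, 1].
y[0] = 0×4 = 0; y[1] = 0×4 + 5×4 = 20; y[2] = 0×1 + 5×4 + 0×4 = 20; y[3] = 5×1 + 0×4 = 5; y[4] = 0×1 = 0

[0, 20, 20, 5, 0]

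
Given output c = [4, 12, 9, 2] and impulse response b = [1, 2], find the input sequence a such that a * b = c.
Deconvolve c=[4, 12, 9, 2] by b=[1, 2]. Since b[0]=1, solve forward: a[0] = c[0] / 1 = 4; a[1] = (c[1] - 4×2) / 1 = 4; a[2] = (c[2] - 4×2) / 1 = 1. So a = [4, 4, 1]. Check by forward convolution: c[0] = 4×1 = 4; c[1] = 4×2 + 4×1 = 12; c[2] = 4×2 + 1×1 = 9; c[3] = 1×2 = 2

[4, 4, 1]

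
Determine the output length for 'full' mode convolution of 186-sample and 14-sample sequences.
Linear/full convolution length: m + n - 1 = 186 + 14 - 1 = 199

199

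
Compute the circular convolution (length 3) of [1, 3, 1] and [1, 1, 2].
Use y[k] = Σ_j x[j]·h[(k-j) mod 3]. y[0] = 1×1 + 3×2 + 1×1 = 8; y[1] = 1×1 + 3×1 + 1×2 = 6; y[2] = 1×2 + 3×1 + 1×1 = 6. Result: [8, 6, 6]

[8, 6, 6]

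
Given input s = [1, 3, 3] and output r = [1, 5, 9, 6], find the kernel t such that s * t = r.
Output length 4 = len(s) + len(t) - 1 ⇒ len(t) = 2. Solve t forward using t[k] = (r[k] - Σ_{i≥1} s[i]·t[k-i]) / s[0]: t[0] = r[0] / s[0] = 1 / 1 = 1; t[1] = (r[1] - 3×1) / s[0] = (5 - 3×1) / 1 = 2. So t = [1, 2]. Forward-check [1, 3, 3] * [1, 2]: r[0] = 1×1 = 1; r[1] = 1×2 + 3×1 = 5; r[2] = 3×2 + 3×1 = 9; r[3] = 3×2 = 6 → [1, 5, 9, 6] ✓

[1, 2]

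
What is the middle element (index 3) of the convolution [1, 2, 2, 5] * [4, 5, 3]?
Use y[k] = Σ_i a[i]·b[k-i] at k=3. y[3] = 2×3 + 2×5 + 5×4 = 36

36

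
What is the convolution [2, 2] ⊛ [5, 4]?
y[0] = 2×5 = 10; y[1] = 2×4 + 2×5 = 18; y[2] = 2×4 = 8

[10, 18, 8]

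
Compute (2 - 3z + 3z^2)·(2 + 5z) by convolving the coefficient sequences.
Ascending coefficients: a = [2, -3, 3], b = [2, 5]. c[0] = 2×2 = 4; c[1] = 2×5 + -3×2 = 4; c[2] = -3×5 + 3×2 = -9; c[3] = 3×5 = 15. Result coefficients: [4, 4, -9, 15] → 4 + 4z - 9z^2 + 15z^3

4 + 4z - 9z^2 + 15z^3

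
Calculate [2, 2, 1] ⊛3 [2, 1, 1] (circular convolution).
Use y[k] = Σ_j a[j]·b[(k-j) mod 3]. y[0] = 2×2 + 2×1 + 1×1 = 7; y[1] = 2×1 + 2×2 + 1×1 = 7; y[2] = 2×1 + 2×1 + 1×2 = 6. Result: [7, 7, 6]

[7, 7, 6]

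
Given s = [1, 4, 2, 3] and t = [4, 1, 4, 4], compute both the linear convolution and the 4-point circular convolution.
Linear: y_lin[0] = 1×4 = 4; y_lin[1] = 1×1 + 4×4 = 17; y_lin[2] = 1×4 + 4×1 + 2×4 = 16; y_lin[3] = 1×4 + 4×4 + 2×1 + 3×4 = 34; y_lin[4] = 4×4 + 2×4 + 3×1 = 27; y_lin[5] = 2×4 + 3×4 = 20; y_lin[6] = 3×4 = 12 → [4, 17, 16, 34, 27, 20, 12]. Circular (length 4): y[0] = 1×4 + 4×4 + 2×4 + 3×1 = 31; y[1] = 1×1 + 4×4 + 2×4 + 3×4 = 37; y[2] = 1×4 + 4×1 + 2×4 + 3×4 = 28; y[3] = 1×4 + 4×4 + 2×1 + 3×4 = 34 → [31, 37, 28, 34]

Linear: [4, 17, 16, 34, 27, 20, 12], Circular: [31, 37, 28, 34]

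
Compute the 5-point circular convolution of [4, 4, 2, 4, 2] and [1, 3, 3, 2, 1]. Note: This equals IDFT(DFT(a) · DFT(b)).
Either evaluate y[k] = Σ_j a[j]·b[(k-j) mod 5] directly, or use IDFT(DFT(a) · DFT(b)). y[0] = 4×1 + 4×1 + 2×2 + 4×3 + 2×3 = 30; y[1] = 4×3 + 4×1 + 2×1 + 4×2 + 2×3 = 32; y[2] = 4×3 + 4×3 + 2×1 + 4×1 + 2×2 = 34; y[3] = 4×2 + 4×3 + 2×3 + 4×1 + 2×1 = 32; y[4] = 4×1 + 4×2 + 2×3 + 4×3 + 2×1 = 32. Result: [30, 32, 34, 32, 32]

[30, 32, 34, 32, 32]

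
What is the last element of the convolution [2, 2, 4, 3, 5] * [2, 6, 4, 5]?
Use y[k] = Σ_i a[i]·b[k-i] at k=7. y[7] = 5×5 = 25

25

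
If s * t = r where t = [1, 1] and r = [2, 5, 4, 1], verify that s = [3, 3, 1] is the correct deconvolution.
Forward-compute [3, 3, 1] * [1, 1]: r[0] = 3×1 = 3; r[1] = 3×1 + 3×1 = 6; r[2] = 3×1 + 1×1 = 4; r[3] = 1×1 = 1 → [3, 6, 4, 1]. Does not match given r = [2, 5, 4, 1].

Not verified. [3, 3, 1] * [1, 1] = [3, 6, 4, 1], which differs from [2, 5, 4, 1] at index 0.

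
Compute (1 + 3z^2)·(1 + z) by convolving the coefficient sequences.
Ascending coefficients: a = [1, 0, 3], b = [1, 1]. c[0] = 1×1 = 1; c[1] = 1×1 + 0×1 = 1; c[2] = 0×1 + 3×1 = 3; c[3] = 3×1 = 3. Result coefficients: [1, 1, 3, 3] → 1 + z + 3z^2 + 3z^3

1 + z + 3z^2 + 3z^3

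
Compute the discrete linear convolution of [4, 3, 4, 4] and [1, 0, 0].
y[0] = 4×1 = 4; y[1] = 4×0 + 3×1 = 3; y[2] = 4×0 + 3×0 + 4×1 = 4; y[3] = 3×0 + 4×0 + 4×1 = 4; y[4] = 4×0 + 4×0 = 0; y[5] = 4×0 = 0

[4, 3, 4, 4, 0, 0]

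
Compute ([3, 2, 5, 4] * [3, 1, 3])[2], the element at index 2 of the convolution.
Use y[k] = Σ_i a[i]·b[k-i] at k=2. y[2] = 3×3 + 2×1 + 5×3 = 26

26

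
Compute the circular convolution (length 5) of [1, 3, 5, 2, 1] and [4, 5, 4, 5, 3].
Use y[k] = Σ_j a[j]·b[(k-j) mod 5]. y[0] = 1×4 + 3×3 + 5×5 + 2×4 + 1×5 = 51; y[1] = 1×5 + 3×4 + 5×3 + 2×5 + 1×4 = 46; y[2] = 1×4 + 3×5 + 5×4 + 2×3 + 1×5 = 50; y[3] = 1×5 + 3×4 + 5×5 + 2×4 + 1×3 = 53; y[4] = 1×3 + 3×5 + 5×4 + 2×5 + 1×4 = 52. Result: [51, 46, 50, 53, 52]

[51, 46, 50, 53, 52]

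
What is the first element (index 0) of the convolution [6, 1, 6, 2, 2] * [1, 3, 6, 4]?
Use y[k] = Σ_i a[i]·b[k-i] at k=0. y[0] = 6×1 = 6

6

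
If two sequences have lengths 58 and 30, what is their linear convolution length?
Linear/full convolution length: m + n - 1 = 58 + 30 - 1 = 87

87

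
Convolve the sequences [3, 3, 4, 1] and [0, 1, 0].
y[0] = 3×0 = 0; y[1] = 3×1 + 3×0 = 3; y[2] = 3×0 + 3×1 + 4×0 = 3; y[3] = 3×0 + 4×1 + 1×0 = 4; y[4] = 4×0 + 1×1 = 1; y[5] = 1×0 = 0

[0, 3, 3, 4, 1, 0]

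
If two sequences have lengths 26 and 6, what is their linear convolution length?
Linear/full convolution length: m + n - 1 = 26 + 6 - 1 = 31

31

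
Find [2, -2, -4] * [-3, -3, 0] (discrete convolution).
y[0] = 2×-3 = -6; y[1] = 2×-3 + -2×-3 = 0; y[2] = 2×0 + -2×-3 + -4×-3 = 18; y[3] = -2×0 + -4×-3 = 12; y[4] = -4×0 = 0

[-6, 0, 18, 12, 0]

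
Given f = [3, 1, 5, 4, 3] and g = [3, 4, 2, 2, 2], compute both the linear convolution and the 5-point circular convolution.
Linear: y_lin[0] = 3×3 = 9; y_lin[1] = 3×4 + 1×3 = 15; y_lin[2] = 3×2 + 1×4 + 5×3 = 25; y_lin[3] = 3×2 + 1×2 + 5×4 + 4×3 = 40; y_lin[4] = 3×2 + 1×2 + 5×2 + 4×4 + 3×3 = 43; y_lin[5] = 1×2 + 5×2 + 4×2 + 3×4 = 32; y_lin[6] = 5×2 + 4×2 + 3×2 = 24; y_lin[7] = 4×2 + 3×2 = 14; y_lin[8] = 3×2 = 6 → [9, 15, 25, 40, 43, 32, 24, 14, 6]. Circular (length 5): y[0] = 3×3 + 1×2 + 5×2 + 4×2 + 3×4 = 41; y[1] = 3×4 + 1×3 + 5×2 + 4×2 + 3×2 = 39; y[2] = 3×2 + 1×4 + 5×3 + 4×2 + 3×2 = 39; y[3] = 3×2 + 1×2 + 5×4 + 4×3 + 3×2 = 46; y[4] = 3×2 + 1×2 + 5×2 + 4×4 + 3×3 = 43 → [41, 39, 39, 46, 43]

Linear: [9, 15, 25, 40, 43, 32, 24, 14, 6], Circular: [41, 39, 39, 46, 43]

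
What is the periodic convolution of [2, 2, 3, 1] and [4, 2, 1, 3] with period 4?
Use y[k] = Σ_j a[j]·b[(k-j) mod 4]. y[0] = 2×4 + 2×3 + 3×1 + 1×2 = 19; y[1] = 2×2 + 2×4 + 3×3 + 1×1 = 22; y[2] = 2×1 + 2×2 + 3×4 + 1×3 = 21; y[3] = 2×3 + 2×1 + 3×2 + 1×4 = 18. Result: [19, 22, 21, 18]

[19, 22, 21, 18]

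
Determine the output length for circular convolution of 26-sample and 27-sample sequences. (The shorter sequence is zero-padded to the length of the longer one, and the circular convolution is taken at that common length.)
Circular convolution (zero-padding the shorter input) has length max(m, n) = max(26, 27) = 27

27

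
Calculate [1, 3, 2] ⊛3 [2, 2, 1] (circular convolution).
Use y[k] = Σ_j s[j]·t[(k-j) mod 3]. y[0] = 1×2 + 3×1 + 2×2 = 9; y[1] = 1×2 + 3×2 + 2×1 = 10; y[2] = 1×1 + 3×2 + 2×2 = 11. Result: [9, 10, 11]

[9, 10, 11]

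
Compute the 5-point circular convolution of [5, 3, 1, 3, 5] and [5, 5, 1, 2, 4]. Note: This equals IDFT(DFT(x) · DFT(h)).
Either evaluate y[k] = Σ_j x[j]·h[(k-j) mod 5] directly, or use IDFT(DFT(x) · DFT(h)). y[0] = 5×5 + 3×4 + 1×2 + 3×1 + 5×5 = 67; y[1] = 5×5 + 3×5 + 1×4 + 3×2 + 5×1 = 55; y[2] = 5×1 + 3×5 + 1×5 + 3×4 + 5×2 = 47; y[3] = 5×2 + 3×1 + 1×5 + 3×5 + 5×4 = 53; y[4] = 5×4 + 3×2 + 1×1 + 3×5 + 5×5 = 67. Result: [67, 55, 47, 53, 67]

[67, 55, 47, 53, 67]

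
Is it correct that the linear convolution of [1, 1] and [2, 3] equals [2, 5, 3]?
Recompute linear convolution of [1, 1] and [2, 3]: y[0] = 1×2 = 2; y[1] = 1×3 + 1×2 = 5; y[2] = 1×3 = 3 → [2, 5, 3]. Given [2, 5, 3] matches, so answer: Yes

Yes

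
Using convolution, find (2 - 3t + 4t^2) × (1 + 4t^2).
Ascending coefficients: a = [2, -3, 4], b = [1, 0, 4]. c[0] = 2×1 = 2; c[1] = 2×0 + -3×1 = -3; c[2] = 2×4 + -3×0 + 4×1 = 12; c[3] = -3×4 + 4×0 = -12; c[4] = 4×4 = 16. Result coefficients: [2, -3, 12, -12, 16] → 2 - 3t + 12t^2 - 12t^3 + 16t^4

2 - 3t + 12t^2 - 12t^3 + 16t^4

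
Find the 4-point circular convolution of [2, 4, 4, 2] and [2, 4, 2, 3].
Use y[k] = Σ_j u[j]·v[(k-j) mod 4]. y[0] = 2×2 + 4×3 + 4×2 + 2×4 = 32; y[1] = 2×4 + 4×2 + 4×3 + 2×2 = 32; y[2] = 2×2 + 4×4 + 4×2 + 2×3 = 34; y[3] = 2×3 + 4×2 + 4×4 + 2×2 = 34. Result: [32, 32, 34, 34]

[32, 32, 34, 34]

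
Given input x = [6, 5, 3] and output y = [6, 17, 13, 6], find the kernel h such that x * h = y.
Output length 4 = len(x) + len(h) - 1 ⇒ len(h) = 2. Solve h forward using h[k] = (y[k] - Σ_{i≥1} x[i]·h[k-i]) / x[0]: h[0] = y[0] / x[0] = 6 / 6 = 1; h[1] = (y[1] - 5×1) / x[0] = (17 - 5×1) / 6 = 2. So h = [1, 2]. Forward-check [6, 5, 3] * [1, 2]: y[0] = 6×1 = 6; y[1] = 6×2 + 5×1 = 17; y[2] = 5×2 + 3×1 = 13; y[3] = 3×2 = 6 → [6, 17, 13, 6] ✓

[1, 2]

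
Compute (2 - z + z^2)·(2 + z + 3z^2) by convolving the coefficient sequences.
Ascending coefficients: a = [2, -1, 1], b = [2, 1, 3]. c[0] = 2×2 = 4; c[1] = 2×1 + -1×2 = 0; c[2] = 2×3 + -1×1 + 1×2 = 7; c[3] = -1×3 + 1×1 = -2; c[4] = 1×3 = 3. Result coefficients: [4, 0, 7, -2, 3] → 4 + 7z^2 - 2z^3 + 3z^4

4 + 7z^2 - 2z^3 + 3z^4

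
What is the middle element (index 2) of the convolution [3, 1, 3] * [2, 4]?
Use y[k] = Σ_i a[i]·b[k-i] at k=2. y[2] = 1×4 + 3×2 = 10

10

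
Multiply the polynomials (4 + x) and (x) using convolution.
Ascending coefficients: a = [4, 1], b = [0, 1]. c[0] = 4×0 = 0; c[1] = 4×1 + 1×0 = 4; c[2] = 1×1 = 1. Result coefficients: [0, 4, 1] → 4x + x^2

4x + x^2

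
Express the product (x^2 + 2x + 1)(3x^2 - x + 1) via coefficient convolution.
Ascending coefficients: a = [1, 2, 1], b = [1, -1, 3]. c[0] = 1×1 = 1; c[1] = 1×-1 + 2×1 = 1; c[2] = 1×3 + 2×-1 + 1×1 = 2; c[3] = 2×3 + 1×-1 = 5; c[4] = 1×3 = 3. Result coefficients: [1, 1, 2, 5, 3] → 3x^4 + 5x^3 + 2x^2 + x + 1

3x^4 + 5x^3 + 2x^2 + x + 1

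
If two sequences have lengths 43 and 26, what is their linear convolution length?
Linear/full convolution length: m + n - 1 = 43 + 26 - 1 = 68

68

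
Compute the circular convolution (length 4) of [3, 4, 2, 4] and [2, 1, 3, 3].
Use y[k] = Σ_j s[j]·t[(k-j) mod 4]. y[0] = 3×2 + 4×3 + 2×3 + 4×1 = 28; y[1] = 3×1 + 4×2 + 2×3 + 4×3 = 29; y[2] = 3×3 + 4×1 + 2×2 + 4×3 = 29; y[3] = 3×3 + 4×3 + 2×1 + 4×2 = 31. Result: [28, 29, 29, 31]

[28, 29, 29, 31]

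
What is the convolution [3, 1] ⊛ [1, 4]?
y[0] = 3×1 = 3; y[1] = 3×4 + 1×1 = 13; y[2] = 1×4 = 4

[3, 13, 4]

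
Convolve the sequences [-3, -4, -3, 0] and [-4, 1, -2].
y[0] = -3×-4 = 12; y[1] = -3×1 + -4×-4 = 13; y[2] = -3×-2 + -4×1 + -3×-4 = 14; y[3] = -4×-2 + -3×1 + 0×-4 = 5; y[4] = -3×-2 + 0×1 = 6; y[5] = 0×-2 = 0

[12, 13, 14, 5, 6, 0]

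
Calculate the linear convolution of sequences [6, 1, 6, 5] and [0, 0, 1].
y[0] = 6×0 = 0; y[1] = 6×0 + 1×0 = 0; y[2] = 6×1 + 1×0 + 6×0 = 6; y[3] = 1×1 + 6×0 + 5×0 = 1; y[4] = 6×1 + 5×0 = 6; y[5] = 5×1 = 5

[0, 0, 6, 1, 6, 5]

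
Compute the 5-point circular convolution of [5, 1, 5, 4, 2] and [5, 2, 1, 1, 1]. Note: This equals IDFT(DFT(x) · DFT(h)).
Either evaluate y[k] = Σ_j x[j]·h[(k-j) mod 5] directly, or use IDFT(DFT(x) · DFT(h)). y[0] = 5×5 + 1×1 + 5×1 + 4×1 + 2×2 = 39; y[1] = 5×2 + 1×5 + 5×1 + 4×1 + 2×1 = 26; y[2] = 5×1 + 1×2 + 5×5 + 4×1 + 2×1 = 38; y[3] = 5×1 + 1×1 + 5×2 + 4×5 + 2×1 = 38; y[4] = 5×1 + 1×1 + 5×1 + 4×2 + 2×5 = 29. Result: [39, 26, 38, 38, 29]

[39, 26, 38, 38, 29]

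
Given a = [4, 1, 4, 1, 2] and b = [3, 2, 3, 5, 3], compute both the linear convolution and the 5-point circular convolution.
Linear: y_lin[0] = 4×3 = 12; y_lin[1] = 4×2 + 1×3 = 11; y_lin[2] = 4×3 + 1×2 + 4×3 = 26; y_lin[3] = 4×5 + 1×3 + 4×2 + 1×3 = 34; y_lin[4] = 4×3 + 1×5 + 4×3 + 1×2 + 2×3 = 37; y_lin[5] = 1×3 + 4×5 + 1×3 + 2×2 = 30; y_lin[6] = 4×3 + 1×5 + 2×3 = 23; y_lin[7] = 1×3 + 2×5 = 13; y_lin[8] = 2×3 = 6 → [12, 11, 26, 34, 37, 30, 23, 13, 6]. Circular (length 5): y[0] = 4×3 + 1×3 + 4×5 + 1×3 + 2×2 = 42; y[1] = 4×2 + 1×3 + 4×3 + 1×5 + 2×3 = 34; y[2] = 4×3 + 1×2 + 4×3 + 1×3 + 2×5 = 39; y[3] = 4×5 + 1×3 + 4×2 + 1×3 + 2×3 = 40; y[4] = 4×3 + 1×5 + 4×3 + 1×2 + 2×3 = 37 → [42, 34, 39, 40, 37]

Linear: [12, 11, 26, 34, 37, 30, 23, 13, 6], Circular: [42, 34, 39, 40, 37]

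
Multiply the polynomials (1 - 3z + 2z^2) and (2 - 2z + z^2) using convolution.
Ascending coefficients: a = [1, -3, 2], b = [2, -2, 1]. c[0] = 1×2 = 2; c[1] = 1×-2 + -3×2 = -8; c[2] = 1×1 + -3×-2 + 2×2 = 11; c[3] = -3×1 + 2×-2 = -7; c[4] = 2×1 = 2. Result coefficients: [2, -8, 11, -7, 2] → 2 - 8z + 11z^2 - 7z^3 + 2z^4

2 - 8z + 11z^2 - 7z^3 + 2z^4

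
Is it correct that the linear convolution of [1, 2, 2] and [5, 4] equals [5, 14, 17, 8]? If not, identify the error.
Recompute linear convolution of [1, 2, 2] and [5, 4]: y[0] = 1×5 = 5; y[1] = 1×4 + 2×5 = 14; y[2] = 2×4 + 2×5 = 18; y[3] = 2×4 = 8 → [5, 14, 18, 8]. Compare to given [5, 14, 17, 8]: they differ at index 2: given 17, correct 18, so answer: No

No. Error at index 2: given 17, correct 18.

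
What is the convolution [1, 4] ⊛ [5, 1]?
y[0] = 1×5 = 5; y[1] = 1×1 + 4×5 = 21; y[2] = 4×1 = 4

[5, 21, 4]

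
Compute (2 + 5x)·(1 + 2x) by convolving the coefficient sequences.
Ascending coefficients: a = [2, 5], b = [1, 2]. c[0] = 2×1 = 2; c[1] = 2×2 + 5×1 = 9; c[2] = 5×2 = 10. Result coefficients: [2, 9, 10] → 2 + 9x + 10x^2

2 + 9x + 10x^2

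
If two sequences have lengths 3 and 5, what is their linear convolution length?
Linear/full convolution length: m + n - 1 = 3 + 5 - 1 = 7

7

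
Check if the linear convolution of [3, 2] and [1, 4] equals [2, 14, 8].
Recompute linear convolution of [3, 2] and [1, 4]: y[0] = 3×1 = 3; y[1] = 3×4 + 2×1 = 14; y[2] = 2×4 = 8 → [3, 14, 8]. Compare to given [2, 14, 8]: they differ at index 0: given 2, correct 3, so answer: No

No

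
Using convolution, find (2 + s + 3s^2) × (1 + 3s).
Ascending coefficients: a = [2, 1, 3], b = [1, 3]. c[0] = 2×1 = 2; c[1] = 2×3 + 1×1 = 7; c[2] = 1×3 + 3×1 = 6; c[3] = 3×3 = 9. Result coefficients: [2, 7, 6, 9] → 2 + 7s + 6s^2 + 9s^3

2 + 7s + 6s^2 + 9s^3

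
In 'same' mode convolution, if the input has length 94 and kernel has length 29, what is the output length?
'Same' mode returns an output with the same length as the input: 94

94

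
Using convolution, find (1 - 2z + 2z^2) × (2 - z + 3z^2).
Ascending coefficients: a = [1, -2, 2], b = [2, -1, 3]. c[0] = 1×2 = 2; c[1] = 1×-1 + -2×2 = -5; c[2] = 1×3 + -2×-1 + 2×2 = 9; c[3] = -2×3 + 2×-1 = -8; c[4] = 2×3 = 6. Result coefficients: [2, -5, 9, -8, 6] → 2 - 5z + 9z^2 - 8z^3 + 6z^4

2 - 5z + 9z^2 - 8z^3 + 6z^4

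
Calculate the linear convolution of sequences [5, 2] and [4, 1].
y[0] = 5×4 = 20; y[1] = 5×1 + 2×4 = 13; y[2] = 2×1 = 2

[20, 13, 2]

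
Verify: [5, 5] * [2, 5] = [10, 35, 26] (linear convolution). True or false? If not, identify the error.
Recompute linear convolution of [5, 5] and [2, 5]: y[0] = 5×2 = 10; y[1] = 5×5 + 5×2 = 35; y[2] = 5×5 = 25 → [10, 35, 25]. Compare to given [10, 35, 26]: they differ at index 2: given 26, correct 25, so answer: No

No. Error at index 2: given 26, correct 25.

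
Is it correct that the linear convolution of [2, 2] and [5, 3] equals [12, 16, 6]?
Recompute linear convolution of [2, 2] and [5, 3]: y[0] = 2×5 = 10; y[1] = 2×3 + 2×5 = 16; y[2] = 2×3 = 6 → [10, 16, 6]. Compare to given [12, 16, 6]: they differ at index 0: given 12, correct 10, so answer: No

No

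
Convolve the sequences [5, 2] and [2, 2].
y[0] = 5×2 = 10; y[1] = 5×2 + 2×2 = 14; y[2] = 2×2 = 4

[10, 14, 4]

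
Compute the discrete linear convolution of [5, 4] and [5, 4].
y[0] = 5×5 = 25; y[1] = 5×4 + 4×5 = 40; y[2] = 4×4 = 16

[25, 40, 16]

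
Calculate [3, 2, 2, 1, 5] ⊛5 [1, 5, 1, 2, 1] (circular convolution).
Use y[k] = Σ_j a[j]·b[(k-j) mod 5]. y[0] = 3×1 + 2×1 + 2×2 + 1×1 + 5×5 = 35; y[1] = 3×5 + 2×1 + 2×1 + 1×2 + 5×1 = 26; y[2] = 3×1 + 2×5 + 2×1 + 1×1 + 5×2 = 26; y[3] = 3×2 + 2×1 + 2×5 + 1×1 + 5×1 = 24; y[4] = 3×1 + 2×2 + 2×1 + 1×5 + 5×1 = 19. Result: [35, 26, 26, 24, 19]

[35, 26, 26, 24, 19]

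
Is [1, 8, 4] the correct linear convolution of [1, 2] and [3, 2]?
Recompute linear convolution of [1, 2] and [3, 2]: y[0] = 1×3 = 3; y[1] = 1×2 + 2×3 = 8; y[2] = 2×2 = 4 → [3, 8, 4]. Compare to given [1, 8, 4]: they differ at index 0: given 1, correct 3, so answer: No

No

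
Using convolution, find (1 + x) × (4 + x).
Ascending coefficients: a = [1, 1], b = [4, 1]. c[0] = 1×4 = 4; c[1] = 1×1 + 1×4 = 5; c[2] = 1×1 = 1. Result coefficients: [4, 5, 1] → 4 + 5x + x^2

4 + 5x + x^2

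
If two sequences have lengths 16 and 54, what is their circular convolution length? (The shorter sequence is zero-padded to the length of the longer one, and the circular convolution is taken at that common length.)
Circular convolution (zero-padding the shorter input) has length max(m, n) = max(16, 54) = 54

54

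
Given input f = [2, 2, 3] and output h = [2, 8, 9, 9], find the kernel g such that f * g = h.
Output length 4 = len(f) + len(g) - 1 ⇒ len(g) = 2. Solve g forward using g[k] = (h[k] - Σ_{i≥1} f[i]·g[k-i]) / f[0]: g[0] = h[0] / f[0] = 2 / 2 = 1; g[1] = (h[1] - 2×1) / f[0] = (8 - 2×1) / 2 = 3. So g = [1, 3]. Forward-check [2, 2, 3] * [1, 3]: h[0] = 2×1 = 2; h[1] = 2×3 + 2×1 = 8; h[2] = 2×3 + 3×1 = 9; h[3] = 3×3 = 9 → [2, 8, 9, 9] ✓

[1, 3]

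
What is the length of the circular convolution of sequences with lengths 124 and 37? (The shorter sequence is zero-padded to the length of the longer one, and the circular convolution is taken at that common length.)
Circular convolution (zero-padding the shorter input) has length max(m, n) = max(124, 37) = 124

124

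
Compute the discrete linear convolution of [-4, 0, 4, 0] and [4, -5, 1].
y[0] = -4×4 = -16; y[1] = -4×-5 + 0×4 = 20; y[2] = -4×1 + 0×-5 + 4×4 = 12; y[3] = 0×1 + 4×-5 + 0×4 = -20; y[4] = 4×1 + 0×-5 = 4; y[5] = 0×1 = 0

[-16, 20, 12, -20, 4, 0]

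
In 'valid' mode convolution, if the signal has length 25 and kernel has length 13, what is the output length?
'Valid' mode counts only positions where the kernel fully overlaps the signal: m - n + 1 = 25 - 13 + 1 = 13

13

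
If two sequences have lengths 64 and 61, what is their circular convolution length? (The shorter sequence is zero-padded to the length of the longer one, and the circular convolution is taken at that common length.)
Circular convolution (zero-padding the shorter input) has length max(m, n) = max(64, 61) = 64

64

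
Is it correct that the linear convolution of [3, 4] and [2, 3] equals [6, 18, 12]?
Recompute linear convolution of [3, 4] and [2, 3]: y[0] = 3×2 = 6; y[1] = 3×3 + 4×2 = 17; y[2] = 4×3 = 12 → [6, 17, 12]. Compare to given [6, 18, 12]: they differ at index 1: given 18, correct 17, so answer: No

No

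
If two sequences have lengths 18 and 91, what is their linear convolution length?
Linear/full convolution length: m + n - 1 = 18 + 91 - 1 = 108

108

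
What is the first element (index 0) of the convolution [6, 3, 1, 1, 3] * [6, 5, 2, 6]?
Use y[k] = Σ_i a[i]·b[k-i] at k=0. y[0] = 6×6 = 36

36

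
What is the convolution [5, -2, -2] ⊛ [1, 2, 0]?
y[0] = 5×1 = 5; y[1] = 5×2 + -2×1 = 8; y[2] = 5×0 + -2×2 + -2×1 = -6; y[3] = -2×0 + -2×2 = -4; y[4] = -2×0 = 0

[5, 8, -6, -4, 0]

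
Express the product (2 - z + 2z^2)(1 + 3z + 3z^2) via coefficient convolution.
Ascending coefficients: a = [2, -1, 2], b = [1, 3, 3]. c[0] = 2×1 = 2; c[1] = 2×3 + -1×1 = 5; c[2] = 2×3 + -1×3 + 2×1 = 5; c[3] = -1×3 + 2×3 = 3; c[4] = 2×3 = 6. Result coefficients: [2, 5, 5, 3, 6] → 2 + 5z + 5z^2 + 3z^3 + 6z^4

2 + 5z + 5z^2 + 3z^3 + 6z^4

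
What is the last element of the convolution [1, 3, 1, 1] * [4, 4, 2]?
Use y[k] = Σ_i a[i]·b[k-i] at k=5. y[5] = 1×2 = 2

2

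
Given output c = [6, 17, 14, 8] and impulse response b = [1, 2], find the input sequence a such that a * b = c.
Deconvolve c=[6, 17, 14, 8] by b=[1, 2]. Since b[0]=1, solve forward: a[0] = c[0] / 1 = 6; a[1] = (c[1] - 6×2) / 1 = 5; a[2] = (c[2] - 5×2) / 1 = 4. So a = [6, 5, 4]. Check by forward convolution: c[0] = 6×1 = 6; c[1] = 6×2 + 5×1 = 17; c[2] = 5×2 + 4×1 = 14; c[3] = 4×2 = 8

[6, 5, 4]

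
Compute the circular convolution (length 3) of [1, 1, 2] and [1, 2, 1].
Use y[k] = Σ_j s[j]·t[(k-j) mod 3]. y[0] = 1×1 + 1×1 + 2×2 = 6; y[1] = 1×2 + 1×1 + 2×1 = 5; y[2] = 1×1 + 1×2 + 2×1 = 5. Result: [6, 5, 5]

[6, 5, 5]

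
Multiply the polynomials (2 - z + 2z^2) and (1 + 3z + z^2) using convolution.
Ascending coefficients: a = [2, -1, 2], b = [1, 3, 1]. c[0] = 2×1 = 2; c[1] = 2×3 + -1×1 = 5; c[2] = 2×1 + -1×3 + 2×1 = 1; c[3] = -1×1 + 2×3 = 5; c[4] = 2×1 = 2. Result coefficients: [2, 5, 1, 5, 2] → 2 + 5z + z^2 + 5z^3 + 2z^4

2 + 5z + z^2 + 5z^3 + 2z^4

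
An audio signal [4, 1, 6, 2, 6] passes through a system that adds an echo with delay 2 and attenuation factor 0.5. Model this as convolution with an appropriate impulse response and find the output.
Direct-path + delayed-attenuated-path model → impulse response h = [1, 0, 0.5] (1 at lag 0, 0.5 at lag 2). Output y[n] = x[n] + 0.5·x[n - 2] (with x[n] = 0 outside 0..4): y[0] = 4 + 0.5×0 = 4; y[1] = 1 + 0.5×0 = 1; y[2] = 6 + 0.5×4 = 8.0; y[3] = 2 + 0.5×1 = 2.5; y[4] = 6 + 0.5×6 = 9.0; y[5] = 0 + 0.5×2 = 1.0; y[6] = 0 + 0.5×6 = 3.0. So y = [4, 1, 8.0, 2.5, 9.0, 1.0, 3.0]

[4, 1, 8.0, 2.5, 9.0, 1.0, 3.0]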